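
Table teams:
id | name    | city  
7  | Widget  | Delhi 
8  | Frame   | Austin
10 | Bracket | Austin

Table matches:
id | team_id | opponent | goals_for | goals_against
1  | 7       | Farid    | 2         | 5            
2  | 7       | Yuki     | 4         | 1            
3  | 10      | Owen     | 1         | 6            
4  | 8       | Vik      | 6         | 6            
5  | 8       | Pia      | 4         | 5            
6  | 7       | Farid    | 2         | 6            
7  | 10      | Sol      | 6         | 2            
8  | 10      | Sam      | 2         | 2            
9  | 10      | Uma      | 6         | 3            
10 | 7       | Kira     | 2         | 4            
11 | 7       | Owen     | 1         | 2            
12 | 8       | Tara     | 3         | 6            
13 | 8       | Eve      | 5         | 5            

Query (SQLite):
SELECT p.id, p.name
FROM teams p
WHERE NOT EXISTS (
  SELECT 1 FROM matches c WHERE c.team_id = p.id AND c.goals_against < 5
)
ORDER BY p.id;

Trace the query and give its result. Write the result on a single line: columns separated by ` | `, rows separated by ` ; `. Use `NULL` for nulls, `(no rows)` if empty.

8 | Frame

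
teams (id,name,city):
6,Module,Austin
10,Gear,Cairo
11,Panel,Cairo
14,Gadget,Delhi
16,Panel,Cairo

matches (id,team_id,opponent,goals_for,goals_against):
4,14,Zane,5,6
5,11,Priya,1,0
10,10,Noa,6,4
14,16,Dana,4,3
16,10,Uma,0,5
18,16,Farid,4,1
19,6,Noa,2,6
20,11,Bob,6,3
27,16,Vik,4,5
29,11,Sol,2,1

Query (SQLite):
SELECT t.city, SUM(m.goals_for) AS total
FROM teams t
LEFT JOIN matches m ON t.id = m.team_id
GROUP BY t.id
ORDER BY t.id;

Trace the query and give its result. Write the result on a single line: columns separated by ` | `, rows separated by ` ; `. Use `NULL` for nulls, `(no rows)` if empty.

Austin | 2 ; Cairo | 6 ; Cairo | 9 ; Delhi | 5 ; Cairo | 12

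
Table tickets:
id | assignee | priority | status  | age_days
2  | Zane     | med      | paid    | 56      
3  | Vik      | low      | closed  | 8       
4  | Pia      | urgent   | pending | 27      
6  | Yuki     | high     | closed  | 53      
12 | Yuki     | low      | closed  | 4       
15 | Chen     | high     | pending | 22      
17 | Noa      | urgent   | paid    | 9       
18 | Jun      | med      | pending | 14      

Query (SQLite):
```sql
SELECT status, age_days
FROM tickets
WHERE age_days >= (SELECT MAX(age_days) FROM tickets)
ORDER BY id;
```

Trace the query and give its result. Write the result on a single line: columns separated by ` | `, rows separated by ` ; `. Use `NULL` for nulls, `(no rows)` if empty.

Scalar subquery: MAX(age_days) over all tickets rows = 56.
Keep rows where age_days >= that value.

paid | 56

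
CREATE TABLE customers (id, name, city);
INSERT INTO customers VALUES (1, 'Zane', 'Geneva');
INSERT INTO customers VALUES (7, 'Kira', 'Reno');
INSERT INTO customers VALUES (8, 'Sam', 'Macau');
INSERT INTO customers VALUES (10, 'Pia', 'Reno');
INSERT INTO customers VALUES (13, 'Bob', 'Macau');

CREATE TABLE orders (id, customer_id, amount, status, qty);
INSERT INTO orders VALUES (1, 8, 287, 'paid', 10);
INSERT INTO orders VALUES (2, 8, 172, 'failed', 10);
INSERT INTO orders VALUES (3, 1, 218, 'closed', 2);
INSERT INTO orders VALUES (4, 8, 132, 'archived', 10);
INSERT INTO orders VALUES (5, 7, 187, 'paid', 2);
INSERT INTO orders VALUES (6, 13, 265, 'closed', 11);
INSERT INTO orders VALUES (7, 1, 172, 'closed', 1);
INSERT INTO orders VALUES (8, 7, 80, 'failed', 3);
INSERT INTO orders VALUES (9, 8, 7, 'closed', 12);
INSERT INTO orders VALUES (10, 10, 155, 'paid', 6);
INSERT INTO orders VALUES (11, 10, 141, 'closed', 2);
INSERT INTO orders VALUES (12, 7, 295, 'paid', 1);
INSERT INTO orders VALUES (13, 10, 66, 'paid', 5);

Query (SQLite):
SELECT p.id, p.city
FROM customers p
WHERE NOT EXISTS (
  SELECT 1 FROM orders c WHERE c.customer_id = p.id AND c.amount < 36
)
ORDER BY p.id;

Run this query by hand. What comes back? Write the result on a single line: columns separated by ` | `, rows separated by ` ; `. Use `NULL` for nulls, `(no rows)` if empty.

1 | Geneva ; 7 | Reno ; 10 | Reno ; 13 | Macau

For each customers row, check whether any orders with matching customer_id has amount < 36.
Keep rows where that is false.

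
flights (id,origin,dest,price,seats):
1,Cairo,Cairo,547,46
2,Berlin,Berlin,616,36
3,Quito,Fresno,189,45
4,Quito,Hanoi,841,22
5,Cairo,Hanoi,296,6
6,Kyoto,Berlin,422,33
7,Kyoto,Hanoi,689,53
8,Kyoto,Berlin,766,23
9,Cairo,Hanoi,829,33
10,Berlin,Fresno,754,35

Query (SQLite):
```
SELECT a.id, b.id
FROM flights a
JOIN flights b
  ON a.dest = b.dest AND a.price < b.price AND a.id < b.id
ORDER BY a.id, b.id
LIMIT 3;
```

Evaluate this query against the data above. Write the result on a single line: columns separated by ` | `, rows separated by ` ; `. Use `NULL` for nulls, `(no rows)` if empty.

Pairs (a,b) with same dest, a.price < b.price, a.id < b.id.
dest groups: Berlin:{2,6,8} Cairo:{1} Fresno:{3,10} Hanoi:{4,5,7,9}
Ordered by (a.id, b.id); first 3.

2 | 8 ; 3 | 10 ; 5 | 7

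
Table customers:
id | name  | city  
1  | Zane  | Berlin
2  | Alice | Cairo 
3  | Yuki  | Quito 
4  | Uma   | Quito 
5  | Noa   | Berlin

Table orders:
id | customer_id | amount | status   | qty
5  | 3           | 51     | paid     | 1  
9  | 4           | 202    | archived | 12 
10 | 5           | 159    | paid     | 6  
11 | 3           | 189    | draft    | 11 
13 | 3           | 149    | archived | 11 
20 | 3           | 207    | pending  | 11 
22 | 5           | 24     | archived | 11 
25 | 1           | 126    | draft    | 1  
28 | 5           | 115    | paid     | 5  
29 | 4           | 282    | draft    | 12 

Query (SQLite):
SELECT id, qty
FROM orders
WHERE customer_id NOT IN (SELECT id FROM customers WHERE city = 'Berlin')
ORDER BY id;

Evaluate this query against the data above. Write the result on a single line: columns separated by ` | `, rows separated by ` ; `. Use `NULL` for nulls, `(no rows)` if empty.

Inner query: customers.id where city = 'Berlin'.
Outer: keep orders rows whose customer_id is not in that set.
Inner query → {1, 5}

5 | 1 ; 9 | 12 ; 11 | 11 ; 13 | 11 ; 20 | 11 ; 29 | 12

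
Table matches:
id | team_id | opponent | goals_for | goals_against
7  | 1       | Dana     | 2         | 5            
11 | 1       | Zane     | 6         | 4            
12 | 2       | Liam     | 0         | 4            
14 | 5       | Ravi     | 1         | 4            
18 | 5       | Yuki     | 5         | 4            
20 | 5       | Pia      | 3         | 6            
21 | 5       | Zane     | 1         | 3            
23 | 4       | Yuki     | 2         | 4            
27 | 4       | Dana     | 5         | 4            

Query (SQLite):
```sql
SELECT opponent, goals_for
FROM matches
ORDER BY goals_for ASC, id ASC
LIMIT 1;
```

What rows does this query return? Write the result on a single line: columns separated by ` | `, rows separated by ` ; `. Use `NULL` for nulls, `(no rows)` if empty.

Sort by goals_for asc, tiebreak id asc: (0, id=12), (1, id=14), (1, id=21), (2, id=7) …. Take first 1.

Liam | 0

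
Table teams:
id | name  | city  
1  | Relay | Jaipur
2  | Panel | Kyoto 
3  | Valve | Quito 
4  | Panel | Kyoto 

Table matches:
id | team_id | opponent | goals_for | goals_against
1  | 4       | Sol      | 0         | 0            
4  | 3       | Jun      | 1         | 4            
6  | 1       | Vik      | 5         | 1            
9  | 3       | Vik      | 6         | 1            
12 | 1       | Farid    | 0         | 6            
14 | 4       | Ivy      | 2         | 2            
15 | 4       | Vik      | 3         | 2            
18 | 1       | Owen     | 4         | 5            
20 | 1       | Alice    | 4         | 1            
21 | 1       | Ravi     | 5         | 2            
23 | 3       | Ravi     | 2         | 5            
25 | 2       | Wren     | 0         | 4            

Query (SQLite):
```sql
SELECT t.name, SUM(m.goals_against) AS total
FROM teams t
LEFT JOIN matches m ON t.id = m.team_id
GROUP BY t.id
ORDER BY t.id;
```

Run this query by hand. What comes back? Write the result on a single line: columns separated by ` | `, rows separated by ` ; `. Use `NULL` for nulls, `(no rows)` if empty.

Relay | 15 ; Panel | 4 ; Valve | 10 ; Panel | 4

LEFT JOIN keeps every teams row; unmatched ones get NULL for matches columns.
Group by teams.id and compute SUM(m.goals_against). SUM over an all-NULL group is NULL.
  1: ids {6, 12, 18, 20, 21} → SUM(m.goals_against)=15
  2: ids {25} → SUM(m.goals_against)=4
  3: ids {4, 9, 23} → SUM(m.goals_against)=10
  4: ids {1, 14, 15} → SUM(m.goals_against)=4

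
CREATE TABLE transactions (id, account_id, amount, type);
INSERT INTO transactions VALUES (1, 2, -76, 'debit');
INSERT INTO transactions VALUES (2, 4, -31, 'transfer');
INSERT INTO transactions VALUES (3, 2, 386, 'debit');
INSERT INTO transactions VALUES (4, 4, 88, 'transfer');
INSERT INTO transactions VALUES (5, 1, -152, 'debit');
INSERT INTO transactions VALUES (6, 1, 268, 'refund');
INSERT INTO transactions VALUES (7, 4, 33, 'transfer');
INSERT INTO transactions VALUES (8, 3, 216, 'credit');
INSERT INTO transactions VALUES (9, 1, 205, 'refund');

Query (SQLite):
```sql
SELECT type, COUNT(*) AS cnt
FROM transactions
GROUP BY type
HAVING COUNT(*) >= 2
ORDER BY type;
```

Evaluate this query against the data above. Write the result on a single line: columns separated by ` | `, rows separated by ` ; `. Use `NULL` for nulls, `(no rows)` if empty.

Partition transactions by type; compute COUNT(*) within each group.
HAVING: keep groups with count ≥ 2.
  credit: ids {8} → COUNT(*)=1
  debit: ids {1, 3, 5} → COUNT(*)=3
  refund: ids {6, 9} → COUNT(*)=2
  transfer: ids {2, 4, 7} → COUNT(*)=3

debit | 3 ; refund | 2 ; transfer | 3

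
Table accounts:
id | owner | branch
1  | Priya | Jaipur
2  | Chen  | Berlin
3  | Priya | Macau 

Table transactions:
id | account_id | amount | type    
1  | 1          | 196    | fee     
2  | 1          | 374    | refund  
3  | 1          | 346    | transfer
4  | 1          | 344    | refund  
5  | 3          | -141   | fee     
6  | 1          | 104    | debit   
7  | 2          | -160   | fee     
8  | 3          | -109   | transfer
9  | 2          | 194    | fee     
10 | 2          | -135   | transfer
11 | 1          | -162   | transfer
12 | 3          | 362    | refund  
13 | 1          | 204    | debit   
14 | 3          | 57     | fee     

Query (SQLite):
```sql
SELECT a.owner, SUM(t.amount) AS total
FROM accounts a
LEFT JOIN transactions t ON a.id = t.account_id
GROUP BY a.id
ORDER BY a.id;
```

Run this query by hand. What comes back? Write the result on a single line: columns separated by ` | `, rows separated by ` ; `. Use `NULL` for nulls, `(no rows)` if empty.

Priya | 1406 ; Chen | -101 ; Priya | 169

LEFT JOIN keeps every accounts row; unmatched ones get NULL for transactions columns.
Group by accounts.id and compute SUM(t.amount). SUM over an all-NULL group is NULL.
  1: ids {1, 2, 3, 4, 6, 11, 13} → SUM(t.amount)=1406
  2: ids {7, 9, 10} → SUM(t.amount)=-101
  3: ids {5, 8, 12, 14} → SUM(t.amount)=169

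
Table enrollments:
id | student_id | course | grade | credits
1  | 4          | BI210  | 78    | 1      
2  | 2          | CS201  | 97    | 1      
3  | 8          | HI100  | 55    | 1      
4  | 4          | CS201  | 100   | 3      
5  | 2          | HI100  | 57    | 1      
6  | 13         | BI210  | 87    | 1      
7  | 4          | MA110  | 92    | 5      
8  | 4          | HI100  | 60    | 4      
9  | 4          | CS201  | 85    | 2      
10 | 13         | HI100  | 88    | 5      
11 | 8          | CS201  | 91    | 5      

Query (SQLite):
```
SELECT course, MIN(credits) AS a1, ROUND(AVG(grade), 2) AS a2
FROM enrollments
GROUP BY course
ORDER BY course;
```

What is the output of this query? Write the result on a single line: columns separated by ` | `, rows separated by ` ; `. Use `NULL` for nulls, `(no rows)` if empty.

Group enrollments by course.
Per group compute: MIN(credits), ROUND(AVG(grade), 2).
  BI210: ids {1, 6} → MIN(credits)=1, ROUND(AVG(grade), 2)=82.5
  CS201: ids {2, 4, 9, 11} → MIN(credits)=1, ROUND(AVG(grade), 2)=93.25
  HI100: ids {3, 5, 8, 10} → MIN(credits)=1, ROUND(AVG(grade), 2)=65
  MA110: ids {7} → MIN(credits)=5, ROUND(AVG(grade), 2)=92

BI210 | 1 | 82.5 ; CS201 | 1 | 93.25 ; HI100 | 1 | 65 ; MA110 | 5 | 92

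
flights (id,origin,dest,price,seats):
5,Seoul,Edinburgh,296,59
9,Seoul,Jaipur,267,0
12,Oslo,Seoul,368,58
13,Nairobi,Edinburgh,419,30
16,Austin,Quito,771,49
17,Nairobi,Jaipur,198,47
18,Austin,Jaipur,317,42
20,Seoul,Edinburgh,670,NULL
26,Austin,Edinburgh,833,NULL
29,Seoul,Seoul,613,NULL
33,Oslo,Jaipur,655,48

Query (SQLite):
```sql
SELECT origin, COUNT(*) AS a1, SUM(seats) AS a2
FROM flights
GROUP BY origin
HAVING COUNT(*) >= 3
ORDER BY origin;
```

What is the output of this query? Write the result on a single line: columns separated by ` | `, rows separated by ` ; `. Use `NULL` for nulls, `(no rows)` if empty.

Group flights by origin.
Per group compute: COUNT(*), SUM(seats).
HAVING: drop groups with fewer than 3 rows.
  Austin: ids {16, 18, 26} → COUNT(*)=3, SUM(seats)=91
  Nairobi: ids {13, 17} → COUNT(*)=2, SUM(seats)=77
  Oslo: ids {12, 33} → COUNT(*)=2, SUM(seats)=106
  Seoul: ids {5, 9, 20, 29} → COUNT(*)=4, SUM(seats)=59

Austin | 3 | 91 ; Seoul | 4 | 59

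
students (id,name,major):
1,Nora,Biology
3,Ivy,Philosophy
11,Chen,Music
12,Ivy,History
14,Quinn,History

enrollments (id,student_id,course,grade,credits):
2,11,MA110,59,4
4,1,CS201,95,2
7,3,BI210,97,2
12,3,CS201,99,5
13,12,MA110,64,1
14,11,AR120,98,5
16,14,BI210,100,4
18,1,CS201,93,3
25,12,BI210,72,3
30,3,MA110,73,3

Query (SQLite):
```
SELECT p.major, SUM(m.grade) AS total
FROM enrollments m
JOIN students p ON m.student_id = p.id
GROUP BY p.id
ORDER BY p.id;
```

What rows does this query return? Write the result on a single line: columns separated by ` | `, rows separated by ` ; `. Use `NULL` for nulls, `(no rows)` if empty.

Biology | 188 ; Philosophy | 269 ; Music | 157 ; History | 136 ; History | 100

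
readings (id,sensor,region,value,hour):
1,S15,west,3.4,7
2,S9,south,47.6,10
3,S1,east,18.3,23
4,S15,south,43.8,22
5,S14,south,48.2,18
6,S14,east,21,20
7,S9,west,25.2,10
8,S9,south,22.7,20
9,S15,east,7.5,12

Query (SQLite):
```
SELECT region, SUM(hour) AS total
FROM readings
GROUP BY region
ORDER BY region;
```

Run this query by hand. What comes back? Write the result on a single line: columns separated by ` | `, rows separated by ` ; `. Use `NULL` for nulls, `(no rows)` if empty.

Partition readings by region; compute SUM(hour) within each group.
  east: ids {3, 6, 9} → SUM(hour)=55
  south: ids {2, 4, 5, 8} → SUM(hour)=70
  west: ids {1, 7} → SUM(hour)=17

east | 55 ; south | 70 ; west | 17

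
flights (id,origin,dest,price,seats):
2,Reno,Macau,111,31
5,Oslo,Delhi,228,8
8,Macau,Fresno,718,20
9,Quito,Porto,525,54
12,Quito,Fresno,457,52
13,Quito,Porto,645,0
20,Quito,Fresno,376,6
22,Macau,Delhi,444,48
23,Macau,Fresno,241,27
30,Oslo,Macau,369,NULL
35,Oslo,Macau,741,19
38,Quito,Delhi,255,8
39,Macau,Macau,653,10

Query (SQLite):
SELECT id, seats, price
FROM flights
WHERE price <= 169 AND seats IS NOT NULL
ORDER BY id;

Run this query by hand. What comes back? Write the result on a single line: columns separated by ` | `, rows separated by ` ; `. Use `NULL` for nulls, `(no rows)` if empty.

2 | 31 | 111

price <= 169: ids {2}
seats IS NOT NULL: ids {2, 5, 8, 9, 12, 13, 20, 22, 23, 35, 38, 39}
Combine with AND.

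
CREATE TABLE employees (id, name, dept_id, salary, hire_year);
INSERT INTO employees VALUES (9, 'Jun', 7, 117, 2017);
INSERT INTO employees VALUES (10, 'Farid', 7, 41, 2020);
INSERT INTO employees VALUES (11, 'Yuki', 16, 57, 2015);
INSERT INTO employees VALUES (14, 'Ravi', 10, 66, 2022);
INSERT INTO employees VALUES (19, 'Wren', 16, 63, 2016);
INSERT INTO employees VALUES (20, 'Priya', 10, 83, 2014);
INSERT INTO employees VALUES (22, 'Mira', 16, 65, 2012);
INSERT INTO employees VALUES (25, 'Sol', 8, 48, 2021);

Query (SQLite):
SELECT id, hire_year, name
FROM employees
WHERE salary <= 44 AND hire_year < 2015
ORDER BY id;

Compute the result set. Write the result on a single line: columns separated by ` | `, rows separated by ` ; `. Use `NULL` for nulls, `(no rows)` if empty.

(no rows)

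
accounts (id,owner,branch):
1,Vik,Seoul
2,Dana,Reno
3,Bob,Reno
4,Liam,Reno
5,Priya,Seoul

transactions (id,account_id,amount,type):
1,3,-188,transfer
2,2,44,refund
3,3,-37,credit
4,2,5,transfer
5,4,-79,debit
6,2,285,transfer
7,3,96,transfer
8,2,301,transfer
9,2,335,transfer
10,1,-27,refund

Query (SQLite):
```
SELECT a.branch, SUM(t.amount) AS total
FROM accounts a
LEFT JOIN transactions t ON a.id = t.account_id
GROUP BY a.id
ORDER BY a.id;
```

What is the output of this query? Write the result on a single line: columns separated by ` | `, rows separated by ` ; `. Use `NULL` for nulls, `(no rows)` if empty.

LEFT JOIN keeps every accounts row; unmatched ones get NULL for transactions columns.
Group by accounts.id and compute SUM(t.amount). SUM over an all-NULL group is NULL.
  1: ids {10} → SUM(t.amount)=-27
  2: ids {2, 4, 6, 8, 9} → SUM(t.amount)=970
  3: ids {1, 3, 7} → SUM(t.amount)=-129
  4: ids {5} → SUM(t.amount)=-79
  5: ids {—} → SUM(t.amount)=NULL

Seoul | -27 ; Reno | 970 ; Reno | -129 ; Reno | -79 ; Seoul | NULL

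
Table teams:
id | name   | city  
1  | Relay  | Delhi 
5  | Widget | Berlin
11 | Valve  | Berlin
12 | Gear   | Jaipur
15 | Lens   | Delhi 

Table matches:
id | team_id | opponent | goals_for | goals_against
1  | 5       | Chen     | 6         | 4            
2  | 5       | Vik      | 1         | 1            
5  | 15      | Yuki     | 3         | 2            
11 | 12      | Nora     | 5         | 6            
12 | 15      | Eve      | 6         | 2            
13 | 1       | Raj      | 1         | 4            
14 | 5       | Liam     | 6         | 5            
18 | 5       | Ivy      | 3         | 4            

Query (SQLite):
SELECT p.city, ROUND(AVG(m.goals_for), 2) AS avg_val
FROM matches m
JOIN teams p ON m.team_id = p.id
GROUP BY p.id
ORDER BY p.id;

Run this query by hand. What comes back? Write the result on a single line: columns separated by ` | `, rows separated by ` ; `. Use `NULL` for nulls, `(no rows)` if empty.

Delhi | 1 ; Berlin | 4 ; Jaipur | 5 ; Delhi | 4.5

Join each matches row to its teams via team_id.
Group joined rows by teams.id; compute ROUND(AVG(m.goals_for), 2) per group.
  1: ids {13} → ROUND(AVG(m.goals_for), 2)=1
  5: ids {1, 2, 14, 18} → ROUND(AVG(m.goals_for), 2)=4
  12: ids {11} → ROUND(AVG(m.goals_for), 2)=5
  15: ids {5, 12} → ROUND(AVG(m.goals_for), 2)=4.5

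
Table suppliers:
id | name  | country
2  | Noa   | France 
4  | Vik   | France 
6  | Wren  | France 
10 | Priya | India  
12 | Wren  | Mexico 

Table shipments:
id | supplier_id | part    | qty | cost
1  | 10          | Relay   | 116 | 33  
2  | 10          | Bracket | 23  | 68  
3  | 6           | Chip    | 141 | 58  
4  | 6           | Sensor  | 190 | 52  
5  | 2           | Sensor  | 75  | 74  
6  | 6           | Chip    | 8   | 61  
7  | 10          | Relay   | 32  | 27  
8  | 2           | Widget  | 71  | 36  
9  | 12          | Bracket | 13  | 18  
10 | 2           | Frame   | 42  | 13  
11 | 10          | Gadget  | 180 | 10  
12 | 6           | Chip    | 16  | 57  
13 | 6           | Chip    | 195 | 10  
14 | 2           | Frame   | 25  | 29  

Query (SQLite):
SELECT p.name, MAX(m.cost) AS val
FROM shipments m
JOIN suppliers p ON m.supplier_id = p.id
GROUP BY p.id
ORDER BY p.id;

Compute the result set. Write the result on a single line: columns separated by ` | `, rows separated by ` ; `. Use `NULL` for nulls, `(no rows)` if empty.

Noa | 74 ; Wren | 61 ; Priya | 68 ; Wren | 18

Join each shipments row to its suppliers via supplier_id.
Group joined rows by suppliers.id; compute MAX(m.cost) per group.
  2: ids {5, 8, 10, 14} → MAX(m.cost)=74
  6: ids {3, 4, 6, 12, 13} → MAX(m.cost)=61
  10: ids {1, 2, 7, 11} → MAX(m.cost)=68
  12: ids {9} → MAX(m.cost)=18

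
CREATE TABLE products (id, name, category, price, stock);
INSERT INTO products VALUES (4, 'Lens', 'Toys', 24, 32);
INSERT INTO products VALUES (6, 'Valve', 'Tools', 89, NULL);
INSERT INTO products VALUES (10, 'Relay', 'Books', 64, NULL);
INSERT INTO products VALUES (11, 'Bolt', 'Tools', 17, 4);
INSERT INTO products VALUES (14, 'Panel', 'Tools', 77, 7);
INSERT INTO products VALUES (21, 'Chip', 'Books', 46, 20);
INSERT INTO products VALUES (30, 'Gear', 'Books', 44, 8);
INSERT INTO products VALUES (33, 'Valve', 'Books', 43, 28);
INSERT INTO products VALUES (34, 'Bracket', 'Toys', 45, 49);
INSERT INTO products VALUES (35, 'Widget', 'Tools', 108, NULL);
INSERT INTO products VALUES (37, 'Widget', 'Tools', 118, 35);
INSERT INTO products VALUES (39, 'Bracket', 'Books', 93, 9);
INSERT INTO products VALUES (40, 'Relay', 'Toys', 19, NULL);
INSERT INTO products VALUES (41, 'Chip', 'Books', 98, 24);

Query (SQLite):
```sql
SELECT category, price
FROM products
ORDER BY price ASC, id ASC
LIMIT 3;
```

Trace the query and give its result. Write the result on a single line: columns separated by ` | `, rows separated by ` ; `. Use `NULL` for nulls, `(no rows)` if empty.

Tools | 17 ; Toys | 19 ; Toys | 24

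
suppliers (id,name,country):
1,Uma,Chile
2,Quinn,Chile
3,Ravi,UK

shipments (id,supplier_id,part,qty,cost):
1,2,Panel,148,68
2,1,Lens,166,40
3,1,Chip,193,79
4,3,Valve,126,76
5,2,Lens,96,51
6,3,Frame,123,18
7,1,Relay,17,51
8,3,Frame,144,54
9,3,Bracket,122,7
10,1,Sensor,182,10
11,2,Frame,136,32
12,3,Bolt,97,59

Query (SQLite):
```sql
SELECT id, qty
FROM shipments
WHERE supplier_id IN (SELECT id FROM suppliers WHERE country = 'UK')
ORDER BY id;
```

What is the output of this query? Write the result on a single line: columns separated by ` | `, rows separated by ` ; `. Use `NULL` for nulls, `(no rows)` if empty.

4 | 126 ; 6 | 123 ; 8 | 144 ; 9 | 122 ; 12 | 97

Inner query: suppliers.id where country = 'UK'.
Outer: keep shipments rows whose supplier_id is in that set.
Inner query → {3}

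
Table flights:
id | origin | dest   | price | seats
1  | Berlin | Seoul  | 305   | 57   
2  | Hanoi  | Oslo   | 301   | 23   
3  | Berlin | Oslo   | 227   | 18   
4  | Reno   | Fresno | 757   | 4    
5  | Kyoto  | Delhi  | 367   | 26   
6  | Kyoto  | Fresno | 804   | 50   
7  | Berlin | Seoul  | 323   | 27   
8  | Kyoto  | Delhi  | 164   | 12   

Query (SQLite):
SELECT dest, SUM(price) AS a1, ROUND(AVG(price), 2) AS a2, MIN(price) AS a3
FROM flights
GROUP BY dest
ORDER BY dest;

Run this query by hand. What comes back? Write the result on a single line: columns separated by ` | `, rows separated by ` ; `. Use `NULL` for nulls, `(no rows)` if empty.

Delhi | 531 | 265.5 | 164 ; Fresno | 1561 | 780.5 | 757 ; Oslo | 528 | 264 | 227 ; Seoul | 628 | 314 | 305

Group flights by dest.
Per group compute: SUM(price), ROUND(AVG(price), 2), MIN(price).
  Delhi: ids {5, 8} → SUM(price)=531, ROUND(AVG(price), 2)=265.5, MIN(price)=164
  Fresno: ids {4, 6} → SUM(price)=1561, ROUND(AVG(price), 2)=780.5, MIN(price)=757
  Oslo: ids {2, 3} → SUM(price)=528, ROUND(AVG(price), 2)=264, MIN(price)=227
  Seoul: ids {1, 7} → SUM(price)=628, ROUND(AVG(price), 2)=314, MIN(price)=305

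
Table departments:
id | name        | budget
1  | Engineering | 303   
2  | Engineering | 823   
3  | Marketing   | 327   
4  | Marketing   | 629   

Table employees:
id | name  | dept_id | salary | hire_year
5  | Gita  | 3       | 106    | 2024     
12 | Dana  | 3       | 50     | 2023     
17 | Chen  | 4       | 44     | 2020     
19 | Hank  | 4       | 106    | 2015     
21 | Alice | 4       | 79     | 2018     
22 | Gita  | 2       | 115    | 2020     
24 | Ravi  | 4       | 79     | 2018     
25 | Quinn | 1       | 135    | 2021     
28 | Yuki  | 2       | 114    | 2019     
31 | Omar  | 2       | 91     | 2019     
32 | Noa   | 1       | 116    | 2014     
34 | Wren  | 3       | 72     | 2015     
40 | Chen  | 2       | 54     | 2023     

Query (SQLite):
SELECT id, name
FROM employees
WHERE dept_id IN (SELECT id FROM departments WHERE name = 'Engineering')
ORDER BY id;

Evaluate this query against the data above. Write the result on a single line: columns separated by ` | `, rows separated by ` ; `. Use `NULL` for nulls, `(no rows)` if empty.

Inner query: departments.id where name = 'Engineering'.
Outer: keep employees rows whose dept_id is in that set.
Inner query → {1, 2}

22 | Gita ; 25 | Quinn ; 28 | Yuki ; 31 | Omar ; 32 | Noa ; 40 | Chen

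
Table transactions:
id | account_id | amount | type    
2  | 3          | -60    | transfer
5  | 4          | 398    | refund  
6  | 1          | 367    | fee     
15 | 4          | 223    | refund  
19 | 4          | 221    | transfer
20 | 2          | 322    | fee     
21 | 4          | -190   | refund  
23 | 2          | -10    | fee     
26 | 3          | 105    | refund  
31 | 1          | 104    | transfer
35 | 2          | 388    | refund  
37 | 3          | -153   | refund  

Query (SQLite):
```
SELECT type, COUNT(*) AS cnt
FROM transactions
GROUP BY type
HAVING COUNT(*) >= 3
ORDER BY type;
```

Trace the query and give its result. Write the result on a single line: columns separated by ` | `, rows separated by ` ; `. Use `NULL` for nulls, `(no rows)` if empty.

Partition transactions by type; compute COUNT(*) within each group.
HAVING: keep groups with count ≥ 3.
  fee: ids {6, 20, 23} → COUNT(*)=3
  refund: ids {5, 15, 21, 26, 35, 37} → COUNT(*)=6
  transfer: ids {2, 19, 31} → COUNT(*)=3

fee | 3 ; refund | 6 ; transfer | 3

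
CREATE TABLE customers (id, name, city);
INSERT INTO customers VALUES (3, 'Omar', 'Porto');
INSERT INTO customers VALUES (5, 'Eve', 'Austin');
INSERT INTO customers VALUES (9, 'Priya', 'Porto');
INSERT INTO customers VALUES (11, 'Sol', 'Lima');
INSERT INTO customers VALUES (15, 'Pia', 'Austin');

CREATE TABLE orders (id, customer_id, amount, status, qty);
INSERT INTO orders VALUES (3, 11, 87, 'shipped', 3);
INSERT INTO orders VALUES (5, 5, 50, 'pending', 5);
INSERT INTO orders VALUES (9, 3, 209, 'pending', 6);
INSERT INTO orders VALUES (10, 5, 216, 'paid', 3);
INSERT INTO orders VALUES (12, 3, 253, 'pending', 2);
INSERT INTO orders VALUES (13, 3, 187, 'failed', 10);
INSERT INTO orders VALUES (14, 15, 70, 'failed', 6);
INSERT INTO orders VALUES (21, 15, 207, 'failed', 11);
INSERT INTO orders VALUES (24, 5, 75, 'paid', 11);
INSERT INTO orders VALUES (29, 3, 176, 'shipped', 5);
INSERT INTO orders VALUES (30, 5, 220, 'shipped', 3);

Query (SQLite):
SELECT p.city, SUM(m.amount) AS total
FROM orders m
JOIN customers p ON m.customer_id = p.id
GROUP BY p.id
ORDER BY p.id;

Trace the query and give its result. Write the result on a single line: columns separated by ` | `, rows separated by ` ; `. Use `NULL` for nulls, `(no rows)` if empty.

Porto | 825 ; Austin | 561 ; Lima | 87 ; Austin | 277

Join each orders row to its customers via customer_id.
Group joined rows by customers.id; compute SUM(m.amount) per group.
  3: ids {9, 12, 13, 29} → SUM(m.amount)=825
  5: ids {5, 10, 24, 30} → SUM(m.amount)=561
  11: ids {3} → SUM(m.amount)=87
  15: ids {14, 21} → SUM(m.amount)=277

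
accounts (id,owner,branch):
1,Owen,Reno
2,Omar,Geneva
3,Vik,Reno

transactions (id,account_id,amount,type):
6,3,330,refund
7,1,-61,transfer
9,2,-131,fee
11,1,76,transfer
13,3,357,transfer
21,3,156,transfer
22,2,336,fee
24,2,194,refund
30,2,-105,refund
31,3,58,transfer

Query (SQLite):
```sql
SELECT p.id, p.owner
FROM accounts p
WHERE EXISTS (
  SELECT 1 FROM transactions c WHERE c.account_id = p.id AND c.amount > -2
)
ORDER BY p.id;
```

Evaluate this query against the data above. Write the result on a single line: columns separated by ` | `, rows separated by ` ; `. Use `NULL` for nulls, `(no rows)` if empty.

1 | Owen ; 2 | Omar ; 3 | Vik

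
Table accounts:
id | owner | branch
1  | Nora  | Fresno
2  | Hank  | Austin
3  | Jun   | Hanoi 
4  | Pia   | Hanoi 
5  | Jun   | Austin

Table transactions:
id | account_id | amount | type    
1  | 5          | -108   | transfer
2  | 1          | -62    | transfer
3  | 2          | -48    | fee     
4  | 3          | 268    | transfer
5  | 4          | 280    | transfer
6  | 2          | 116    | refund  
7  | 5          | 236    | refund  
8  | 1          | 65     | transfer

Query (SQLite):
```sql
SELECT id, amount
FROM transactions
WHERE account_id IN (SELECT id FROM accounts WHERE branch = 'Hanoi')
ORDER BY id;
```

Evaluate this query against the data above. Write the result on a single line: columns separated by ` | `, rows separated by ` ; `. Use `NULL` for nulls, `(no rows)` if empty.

Inner query: accounts.id where branch = 'Hanoi'.
Outer: keep transactions rows whose account_id is in that set.
Inner query → {3, 4}

4 | 268 ; 5 | 280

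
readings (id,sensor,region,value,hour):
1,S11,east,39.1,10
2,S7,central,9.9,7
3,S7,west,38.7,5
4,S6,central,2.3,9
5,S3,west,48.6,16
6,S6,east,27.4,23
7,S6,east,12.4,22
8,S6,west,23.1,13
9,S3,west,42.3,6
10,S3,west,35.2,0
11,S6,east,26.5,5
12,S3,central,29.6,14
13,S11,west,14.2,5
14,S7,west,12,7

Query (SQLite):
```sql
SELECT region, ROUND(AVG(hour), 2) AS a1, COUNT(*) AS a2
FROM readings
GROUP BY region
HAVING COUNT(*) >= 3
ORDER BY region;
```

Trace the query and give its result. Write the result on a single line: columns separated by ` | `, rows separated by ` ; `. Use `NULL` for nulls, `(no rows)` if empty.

central | 10 | 3 ; east | 15 | 4 ; west | 7.43 | 7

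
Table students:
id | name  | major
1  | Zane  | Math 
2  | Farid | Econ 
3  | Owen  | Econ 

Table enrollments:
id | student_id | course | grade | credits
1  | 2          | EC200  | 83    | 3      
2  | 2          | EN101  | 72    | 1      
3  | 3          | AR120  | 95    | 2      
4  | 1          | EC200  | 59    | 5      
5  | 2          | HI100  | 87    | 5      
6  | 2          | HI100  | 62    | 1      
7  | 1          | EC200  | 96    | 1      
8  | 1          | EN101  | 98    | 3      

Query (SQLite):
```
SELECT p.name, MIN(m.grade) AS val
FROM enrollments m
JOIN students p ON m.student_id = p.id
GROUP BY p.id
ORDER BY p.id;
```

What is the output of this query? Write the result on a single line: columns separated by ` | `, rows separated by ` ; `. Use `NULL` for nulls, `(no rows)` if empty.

Join each enrollments row to its students via student_id.
Group joined rows by students.id; compute MIN(m.grade) per group.
  1: ids {4, 7, 8} → MIN(m.grade)=59
  2: ids {1, 2, 5, 6} → MIN(m.grade)=62
  3: ids {3} → MIN(m.grade)=95

Zane | 59 ; Farid | 62 ; Owen | 95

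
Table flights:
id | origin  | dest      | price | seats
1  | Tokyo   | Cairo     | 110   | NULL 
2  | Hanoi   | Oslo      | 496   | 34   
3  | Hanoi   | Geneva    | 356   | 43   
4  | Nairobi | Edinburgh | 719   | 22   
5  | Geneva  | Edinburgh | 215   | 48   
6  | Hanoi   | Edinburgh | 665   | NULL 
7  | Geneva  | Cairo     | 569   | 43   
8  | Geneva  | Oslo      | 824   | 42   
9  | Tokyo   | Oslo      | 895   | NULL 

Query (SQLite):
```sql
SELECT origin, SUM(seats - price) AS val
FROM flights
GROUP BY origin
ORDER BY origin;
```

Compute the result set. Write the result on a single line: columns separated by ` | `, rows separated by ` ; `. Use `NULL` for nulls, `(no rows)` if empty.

Geneva | -1475 ; Hanoi | -775 ; Nairobi | -697 ; Tokyo | NULL

For each row compute seats - price.
Group by origin; take SUM of the expression per group.
  Geneva: ids {5, 7, 8} → SUM(seats - price)=-1475
  Hanoi: ids {2, 3, 6} → SUM(seats - price)=-775
  Nairobi: ids {4} → SUM(seats - price)=-697
  Tokyo: ids {1, 9} → SUM(seats - price)=NULL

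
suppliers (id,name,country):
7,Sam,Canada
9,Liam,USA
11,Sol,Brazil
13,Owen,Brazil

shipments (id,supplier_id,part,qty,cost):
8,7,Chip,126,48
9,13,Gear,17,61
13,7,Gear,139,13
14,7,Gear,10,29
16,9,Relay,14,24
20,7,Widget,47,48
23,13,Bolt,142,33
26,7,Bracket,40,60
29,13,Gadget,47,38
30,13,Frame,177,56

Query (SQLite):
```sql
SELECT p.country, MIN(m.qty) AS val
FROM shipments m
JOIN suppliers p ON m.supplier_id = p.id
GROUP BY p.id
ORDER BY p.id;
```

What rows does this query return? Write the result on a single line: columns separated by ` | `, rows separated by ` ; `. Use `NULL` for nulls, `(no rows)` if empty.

Canada | 10 ; USA | 14 ; Brazil | 17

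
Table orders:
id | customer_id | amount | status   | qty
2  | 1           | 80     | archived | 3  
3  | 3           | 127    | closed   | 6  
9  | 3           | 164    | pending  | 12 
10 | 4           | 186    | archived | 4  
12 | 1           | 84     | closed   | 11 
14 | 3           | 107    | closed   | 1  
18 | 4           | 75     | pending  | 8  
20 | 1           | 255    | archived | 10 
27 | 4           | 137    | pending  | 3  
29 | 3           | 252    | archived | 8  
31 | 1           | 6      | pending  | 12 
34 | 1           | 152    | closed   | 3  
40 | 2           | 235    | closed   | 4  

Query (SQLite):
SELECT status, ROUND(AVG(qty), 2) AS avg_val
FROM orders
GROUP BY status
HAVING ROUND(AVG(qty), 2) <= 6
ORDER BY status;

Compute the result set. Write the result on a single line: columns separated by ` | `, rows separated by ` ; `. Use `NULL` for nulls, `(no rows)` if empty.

closed | 5

Partition orders by status; compute ROUND(AVG(qty), 2) within each group.
HAVING: keep groups where ROUND(AVG(qty), 2) <= 6.
  archived: ids {2, 10, 20, 29} → ROUND(AVG(qty), 2)=6.25
  closed: ids {3, 12, 14, 34, 40} → ROUND(AVG(qty), 2)=5
  pending: ids {9, 18, 27, 31} → ROUND(AVG(qty), 2)=8.75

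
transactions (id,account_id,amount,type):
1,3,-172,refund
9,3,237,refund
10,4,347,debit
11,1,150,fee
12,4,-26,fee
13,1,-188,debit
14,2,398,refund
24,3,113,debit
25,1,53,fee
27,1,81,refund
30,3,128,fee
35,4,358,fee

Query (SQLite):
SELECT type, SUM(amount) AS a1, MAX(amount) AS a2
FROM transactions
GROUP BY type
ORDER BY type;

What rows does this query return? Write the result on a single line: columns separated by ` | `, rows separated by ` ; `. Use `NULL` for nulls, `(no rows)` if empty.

debit | 272 | 347 ; fee | 663 | 358 ; refund | 544 | 398

Group transactions by type.
Per group compute: SUM(amount), MAX(amount).
  debit: ids {10, 13, 24} → SUM(amount)=272, MAX(amount)=347
  fee: ids {11, 12, 25, 30, 35} → SUM(amount)=663, MAX(amount)=358
  refund: ids {1, 9, 14, 27} → SUM(amount)=544, MAX(amount)=398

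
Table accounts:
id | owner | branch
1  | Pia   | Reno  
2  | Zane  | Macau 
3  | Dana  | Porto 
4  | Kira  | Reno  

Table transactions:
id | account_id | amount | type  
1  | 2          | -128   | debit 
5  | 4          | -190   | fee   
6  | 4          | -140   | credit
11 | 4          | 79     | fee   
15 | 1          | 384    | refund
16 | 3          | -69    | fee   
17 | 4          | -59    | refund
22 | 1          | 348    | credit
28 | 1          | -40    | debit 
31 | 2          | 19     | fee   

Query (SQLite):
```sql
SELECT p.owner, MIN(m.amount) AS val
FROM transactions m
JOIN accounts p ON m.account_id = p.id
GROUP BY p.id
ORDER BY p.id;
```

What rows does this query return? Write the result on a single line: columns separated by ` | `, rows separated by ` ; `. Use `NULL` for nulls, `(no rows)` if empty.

Join each transactions row to its accounts via account_id.
Group joined rows by accounts.id; compute MIN(m.amount) per group.
  1: ids {15, 22, 28} → MIN(m.amount)=-40
  2: ids {1, 31} → MIN(m.amount)=-128
  3: ids {16} → MIN(m.amount)=-69
  4: ids {5, 6, 11, 17} → MIN(m.amount)=-190

Pia | -40 ; Zane | -128 ; Dana | -69 ; Kira | -190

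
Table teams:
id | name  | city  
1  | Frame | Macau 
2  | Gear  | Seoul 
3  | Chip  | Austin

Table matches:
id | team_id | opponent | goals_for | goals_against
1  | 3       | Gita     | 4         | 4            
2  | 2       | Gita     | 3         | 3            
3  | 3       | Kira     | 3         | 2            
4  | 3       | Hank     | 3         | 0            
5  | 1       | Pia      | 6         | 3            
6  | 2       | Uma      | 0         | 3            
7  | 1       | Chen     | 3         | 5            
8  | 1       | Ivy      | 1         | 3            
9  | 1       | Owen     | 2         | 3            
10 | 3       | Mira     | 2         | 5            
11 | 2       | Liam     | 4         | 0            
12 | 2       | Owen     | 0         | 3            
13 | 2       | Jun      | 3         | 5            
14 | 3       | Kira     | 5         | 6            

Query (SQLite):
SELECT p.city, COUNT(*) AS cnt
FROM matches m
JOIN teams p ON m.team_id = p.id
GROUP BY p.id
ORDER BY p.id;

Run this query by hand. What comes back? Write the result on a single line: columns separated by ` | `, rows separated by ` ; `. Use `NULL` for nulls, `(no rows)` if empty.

Macau | 4 ; Seoul | 5 ; Austin | 5

Join each matches row to its teams via team_id.
Group joined rows by teams.id; compute COUNT(*) per group.
  1: ids {5, 7, 8, 9} → COUNT(*)=4
  2: ids {2, 6, 11, 12, 13} → COUNT(*)=5
  3: ids {1, 3, 4, 10, 14} → COUNT(*)=5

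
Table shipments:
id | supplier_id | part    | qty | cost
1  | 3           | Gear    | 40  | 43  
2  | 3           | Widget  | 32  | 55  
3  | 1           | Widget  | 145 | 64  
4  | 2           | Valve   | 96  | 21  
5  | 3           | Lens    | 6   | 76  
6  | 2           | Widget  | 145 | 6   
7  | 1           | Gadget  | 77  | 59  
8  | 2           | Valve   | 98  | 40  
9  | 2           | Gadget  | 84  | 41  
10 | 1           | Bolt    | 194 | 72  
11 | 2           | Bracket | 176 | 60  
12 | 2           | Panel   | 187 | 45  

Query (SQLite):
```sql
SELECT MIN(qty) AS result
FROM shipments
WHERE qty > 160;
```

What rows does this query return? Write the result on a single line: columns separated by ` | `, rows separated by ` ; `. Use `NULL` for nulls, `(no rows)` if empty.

Rows where qty > 160 → qty values: [194, 176, 187].
MIN of non-NULL values = 176.

176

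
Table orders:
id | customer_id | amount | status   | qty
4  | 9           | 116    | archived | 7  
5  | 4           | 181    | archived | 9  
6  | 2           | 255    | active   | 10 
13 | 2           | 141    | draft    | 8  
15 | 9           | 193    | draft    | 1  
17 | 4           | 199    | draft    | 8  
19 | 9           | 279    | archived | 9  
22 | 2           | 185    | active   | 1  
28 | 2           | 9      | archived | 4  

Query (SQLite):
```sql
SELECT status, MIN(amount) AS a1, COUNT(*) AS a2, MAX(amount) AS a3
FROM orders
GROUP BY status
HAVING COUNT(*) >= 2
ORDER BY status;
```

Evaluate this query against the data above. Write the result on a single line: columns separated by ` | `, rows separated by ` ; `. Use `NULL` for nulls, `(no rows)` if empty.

Group orders by status.
Per group compute: MIN(amount), COUNT(*), MAX(amount).
HAVING: drop groups with fewer than 2 rows.
  active: ids {6, 22} → MIN(amount)=185, COUNT(*)=2, MAX(amount)=255
  archived: ids {4, 5, 19, 28} → MIN(amount)=9, COUNT(*)=4, MAX(amount)=279
  draft: ids {13, 15, 17} → MIN(amount)=141, COUNT(*)=3, MAX(amount)=199

active | 185 | 2 | 255 ; archived | 9 | 4 | 279 ; draft | 141 | 3 | 199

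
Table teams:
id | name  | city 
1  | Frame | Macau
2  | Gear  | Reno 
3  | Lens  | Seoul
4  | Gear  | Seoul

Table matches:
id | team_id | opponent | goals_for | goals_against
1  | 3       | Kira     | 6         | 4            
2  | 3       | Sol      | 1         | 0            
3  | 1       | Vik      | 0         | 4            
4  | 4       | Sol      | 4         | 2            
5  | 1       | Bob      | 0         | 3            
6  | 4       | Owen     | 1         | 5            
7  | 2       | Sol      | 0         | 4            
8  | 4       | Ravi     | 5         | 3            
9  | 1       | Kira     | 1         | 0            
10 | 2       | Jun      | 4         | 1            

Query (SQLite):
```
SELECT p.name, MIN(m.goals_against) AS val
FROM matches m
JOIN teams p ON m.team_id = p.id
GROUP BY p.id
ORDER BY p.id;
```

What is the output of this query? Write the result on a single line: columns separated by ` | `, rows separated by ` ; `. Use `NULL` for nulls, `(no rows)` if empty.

Frame | 0 ; Gear | 1 ; Lens | 0 ; Gear | 2

Join each matches row to its teams via team_id.
Group joined rows by teams.id; compute MIN(m.goals_against) per group.
  1: ids {3, 5, 9} → MIN(m.goals_against)=0
  2: ids {7, 10} → MIN(m.goals_against)=1
  3: ids {1, 2} → MIN(m.goals_against)=0
  4: ids {4, 6, 8} → MIN(m.goals_against)=2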